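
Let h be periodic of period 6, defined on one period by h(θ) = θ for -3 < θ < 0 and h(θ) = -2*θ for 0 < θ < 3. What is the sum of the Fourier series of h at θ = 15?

θ = 15 differs from θ = 3 by 2 full period(s), and the series is 6-periodic.
At θ = 3 the one-sided limits are h(3^-) = -6 and h(3^+) = -3.
By Dirichlet's theorem the series converges to their average, [(-6) + (-3)]/2 = -9/2.

-9/2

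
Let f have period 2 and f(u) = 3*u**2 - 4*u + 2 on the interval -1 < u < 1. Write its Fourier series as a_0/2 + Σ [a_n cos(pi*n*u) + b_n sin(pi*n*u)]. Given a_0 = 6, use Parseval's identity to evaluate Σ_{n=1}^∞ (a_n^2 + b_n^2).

Parseval: a_0^2/2 + Σ_{n≥1} (a_n^2+b_n^2) = ∫_{-1}^{1} f(u)^2 du = 454/15.
Subtract a_0^2/2 = 18: Σ (a_n^2+b_n^2) = 184/15.

184/15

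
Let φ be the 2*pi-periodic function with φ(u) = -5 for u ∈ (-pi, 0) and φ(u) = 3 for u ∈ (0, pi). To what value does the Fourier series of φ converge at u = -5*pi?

u = -5*pi differs from u = -pi by -2 full period(s), and the series is 2*pi-periodic.
At u = -pi the one-sided limits are φ(-pi^-) = 3 and φ(-pi^+) = -5.
By Dirichlet's theorem the series converges to their average, [(3) + (-5)]/2 = -1.

-1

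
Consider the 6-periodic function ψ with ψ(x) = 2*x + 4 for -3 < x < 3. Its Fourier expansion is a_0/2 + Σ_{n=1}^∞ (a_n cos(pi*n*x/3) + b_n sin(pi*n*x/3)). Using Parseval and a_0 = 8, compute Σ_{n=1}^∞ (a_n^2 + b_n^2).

Parseval: a_0^2/2 + Σ_{n≥1} (a_n^2+b_n^2) = 1/3 ∫_{-3}^{3} ψ(x)^2 dx = 56.
Subtract a_0^2/2 = 32: Σ (a_n^2+b_n^2) = 24.

24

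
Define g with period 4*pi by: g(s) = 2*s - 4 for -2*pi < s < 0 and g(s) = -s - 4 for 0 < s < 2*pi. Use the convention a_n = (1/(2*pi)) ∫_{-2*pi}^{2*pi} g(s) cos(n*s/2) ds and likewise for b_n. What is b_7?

b_7 = (1/(2*pi)) ∫_{-2*pi}^{2*pi} g(s) sin(7*s/2) ds.
Split the integral at the breakpoints.
Integrating by parts (boundary term plus one more integral), an antiderivative of (2*s - 4) sin(7*s/2) is -4*s*cos(7*s/2)/7 + 8*sin(7*s/2)/49 + 8*cos(7*s/2)/7; evaluating from -2*pi to 0: ∫_{-2*pi}^{0} (2*s - 4) sin(7*s/2) ds = (8/7) - (-8*pi/7 - 8/7) = 16/7 + 8*pi/7.
Integrating by parts (boundary term plus one more integral), an antiderivative of (-s - 4) sin(7*s/2) is 2*s*cos(7*s/2)/7 - 4*sin(7*s/2)/49 + 8*cos(7*s/2)/7; evaluating from 0 to 2*pi: ∫_{0}^{2*pi} (-s - 4) sin(7*s/2) ds = (-4*pi/7 - 8/7) - (8/7) = -16/7 - 4*pi/7.
Summing the pieces and multiplying by (1/(2*pi)) gives b_7 = 2/7.

2/7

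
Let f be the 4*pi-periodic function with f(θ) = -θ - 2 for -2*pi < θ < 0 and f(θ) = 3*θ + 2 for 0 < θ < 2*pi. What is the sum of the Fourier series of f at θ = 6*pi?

4*pi

θ = 6*pi differs from θ = -2*pi by 2 full period(s), and the series is 4*pi-periodic.
At θ = -2*pi the one-sided limits are f(-2*pi^-) = 2 + 6*pi and f(-2*pi^+) = -2 + 2*pi.
By Dirichlet's theorem the series converges to their average, [(2 + 6*pi) + (-2 + 2*pi)]/2 = 4*pi.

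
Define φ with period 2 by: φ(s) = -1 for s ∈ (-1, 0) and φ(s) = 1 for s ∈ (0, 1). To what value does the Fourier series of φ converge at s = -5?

s = -5 differs from s = -1 by -2 full period(s), and the series is 2-periodic.
At s = -1 the one-sided limits are φ(-1^-) = 1 and φ(-1^+) = -1.
By Dirichlet's theorem the series converges to their average, [(1) + (-1)]/2 = 0.

0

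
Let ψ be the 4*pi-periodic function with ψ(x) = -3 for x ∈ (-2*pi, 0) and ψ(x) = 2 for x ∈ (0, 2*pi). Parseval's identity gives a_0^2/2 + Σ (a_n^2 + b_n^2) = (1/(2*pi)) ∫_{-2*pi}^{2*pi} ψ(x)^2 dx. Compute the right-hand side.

(1/(2*pi)) ∫_{-2*pi}^{2*pi} ψ(x)^2 dx = (1/(2*pi)) · (26*pi) = 13.

13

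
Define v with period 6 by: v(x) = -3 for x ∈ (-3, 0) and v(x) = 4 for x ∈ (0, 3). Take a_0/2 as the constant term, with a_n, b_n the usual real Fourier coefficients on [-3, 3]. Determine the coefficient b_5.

14/(5*pi)

b_5 = 1/3 ∫_{-3}^{3} v(x) sin(5*pi*x/3) dx.
Split the integral at the breakpoints.
Directly, an antiderivative of (-3) sin(5*pi*x/3) is 9*cos(5*pi*x/3)/(5*pi); evaluating from -3 to 0: ∫_{-3}^{0} (-3) sin(5*pi*x/3) dx = (9/(5*pi)) - (-9/(5*pi)) = 18/(5*pi).
Directly, an antiderivative of (4) sin(5*pi*x/3) is -12*cos(5*pi*x/3)/(5*pi); evaluating from 0 to 3: ∫_{0}^{3} (4) sin(5*pi*x/3) dx = (12/(5*pi)) - (-12/(5*pi)) = 24/(5*pi).
Summing the pieces and multiplying by (1/3) gives b_5 = 14/(5*pi).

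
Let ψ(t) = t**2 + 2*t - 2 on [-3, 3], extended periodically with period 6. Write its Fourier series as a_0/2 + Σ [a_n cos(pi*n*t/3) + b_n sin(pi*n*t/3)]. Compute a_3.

a_3 = 1/3 ∫_{-3}^{3} ψ(t) cos(pi*t) dt.
Integrating by parts twice (tabular method), an antiderivative of (t**2 + 2*t - 2) cos(pi*t) is t**2*sin(pi*t)/pi + 2*t*sin(pi*t)/pi + 2*t*cos(pi*t)/pi**2 - 2*sin(pi*t)/pi - 2*sin(pi*t)/pi**3 + 2*cos(pi*t)/pi**2; evaluating from -3 to 3: ∫_{-3}^{3} (t**2 + 2*t - 2) cos(pi*t) dt = (-8/pi**2) - (4/pi**2) = -12/pi**2.
Hence a_3 = (1/3)·(-12/pi**2) = -4/pi**2.

-4/pi**2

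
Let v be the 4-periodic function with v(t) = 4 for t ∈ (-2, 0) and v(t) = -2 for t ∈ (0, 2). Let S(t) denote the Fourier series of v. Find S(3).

4

t = 3 differs from t = -1 by 1 full period(s), and the series is 4-periodic.
v is continuous at t = -1 with value 4, so the series converges to 4 there.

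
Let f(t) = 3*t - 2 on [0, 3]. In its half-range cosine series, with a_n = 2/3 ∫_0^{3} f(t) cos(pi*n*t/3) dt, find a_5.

a_5 = 2/3 ∫_0^{3} (3*t - 2) cos(5*pi*t/3) dt.
Integrating by parts (boundary term plus one more integral), an antiderivative of (3*t - 2) cos(5*pi*t/3) is 9*t*sin(5*pi*t/3)/(5*pi) - 6*sin(5*pi*t/3)/(5*pi) + 27*cos(5*pi*t/3)/(25*pi**2); evaluating from 0 to 3: ∫_{0}^{3} (3*t - 2) cos(5*pi*t/3) dt = (-27/(25*pi**2)) - (27/(25*pi**2)) = -54/(25*pi**2).
Hence a_5 = (2/3)·(-54/(25*pi**2)) = -36/(25*pi**2).

-36/(25*pi**2)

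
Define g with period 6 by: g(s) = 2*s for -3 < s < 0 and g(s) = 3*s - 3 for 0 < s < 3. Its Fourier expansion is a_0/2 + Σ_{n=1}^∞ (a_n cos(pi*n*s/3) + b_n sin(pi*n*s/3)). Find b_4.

-15/(4*pi)

b_4 = 1/3 ∫_{-3}^{3} g(s) sin(4*pi*s/3) ds.
Split the integral at the breakpoints.
Integrating by parts (boundary term plus one more integral), an antiderivative of (2*s) sin(4*pi*s/3) is -3*s*cos(4*pi*s/3)/(2*pi) + 9*sin(4*pi*s/3)/(8*pi**2); evaluating from -3 to 0: ∫_{-3}^{0} (2*s) sin(4*pi*s/3) ds = (0) - (9/(2*pi)) = -9/(2*pi).
Integrating by parts (boundary term plus one more integral), an antiderivative of (3*s - 3) sin(4*pi*s/3) is -9*s*cos(4*pi*s/3)/(4*pi) + 27*sin(4*pi*s/3)/(16*pi**2) + 9*cos(4*pi*s/3)/(4*pi); evaluating from 0 to 3: ∫_{0}^{3} (3*s - 3) sin(4*pi*s/3) ds = (-9/(2*pi)) - (9/(4*pi)) = -27/(4*pi).
Summing the pieces and multiplying by (1/3) gives b_4 = -15/(4*pi).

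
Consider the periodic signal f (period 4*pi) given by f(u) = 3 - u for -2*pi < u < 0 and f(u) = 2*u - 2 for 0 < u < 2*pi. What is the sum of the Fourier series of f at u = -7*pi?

u = -7*pi differs from u = pi by -2 full period(s), and the series is 4*pi-periodic.
f is continuous at u = pi with value -2 + 2*pi, so the series converges to -2 + 2*pi there.

-2 + 2*pi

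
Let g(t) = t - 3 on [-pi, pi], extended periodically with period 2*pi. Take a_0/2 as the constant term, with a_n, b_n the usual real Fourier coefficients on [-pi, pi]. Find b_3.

2/3

b_3 = 1/pi ∫_{-pi}^{pi} g(t) sin(3*t) dt.
Integrating by parts (boundary term plus one more integral), an antiderivative of (t - 3) sin(3*t) is -t*cos(3*t)/3 + sin(3*t)/9 + cos(3*t); evaluating from -pi to pi: ∫_{-pi}^{pi} (t - 3) sin(3*t) dt = (-1 + pi/3) - (-pi/3 - 1) = 2*pi/3.
Hence b_3 = (1/pi)·(2*pi/3) = 2/3.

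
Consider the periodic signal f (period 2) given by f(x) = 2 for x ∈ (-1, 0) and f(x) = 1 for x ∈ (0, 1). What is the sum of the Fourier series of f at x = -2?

x = -2 differs from x = 0 by -1 full period(s), and the series is 2-periodic.
At x = 0 the one-sided limits are f(0^-) = 2 and f(0^+) = 1.
By Dirichlet's theorem the series converges to their average, [(2) + (1)]/2 = 3/2.

3/2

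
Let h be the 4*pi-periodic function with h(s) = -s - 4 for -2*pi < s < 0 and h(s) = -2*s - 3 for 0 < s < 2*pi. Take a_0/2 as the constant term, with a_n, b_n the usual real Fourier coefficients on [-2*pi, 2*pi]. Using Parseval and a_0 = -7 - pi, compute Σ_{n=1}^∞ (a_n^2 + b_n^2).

-3*pi + 1/2 + 37*pi**2/6

Parseval: a_0^2/2 + Σ_{n≥1} (a_n^2+b_n^2) = (1/(2*pi)) ∫_{-2*pi}^{2*pi} h(s)^2 ds = 4*pi + 25 + 20*pi**2/3.
Subtract a_0^2/2 = (pi + 7)**2/2: Σ (a_n^2+b_n^2) = -3*pi + 1/2 + 37*pi**2/6.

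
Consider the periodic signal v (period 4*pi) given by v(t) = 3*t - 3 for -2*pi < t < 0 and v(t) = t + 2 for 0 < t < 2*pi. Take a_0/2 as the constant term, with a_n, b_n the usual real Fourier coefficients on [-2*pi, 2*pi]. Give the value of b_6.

b_6 = (1/(2*pi)) ∫_{-2*pi}^{2*pi} v(t) sin(3*t) dt.
Split the integral at the breakpoints.
Integrating by parts (boundary term plus one more integral), an antiderivative of (3*t - 3) sin(3*t) is -t*cos(3*t) + sin(3*t)/3 + cos(3*t); evaluating from -2*pi to 0: ∫_{-2*pi}^{0} (3*t - 3) sin(3*t) dt = (1) - (1 + 2*pi) = -2*pi.
Integrating by parts (boundary term plus one more integral), an antiderivative of (t + 2) sin(3*t) is -t*cos(3*t)/3 + sin(3*t)/9 - 2*cos(3*t)/3; evaluating from 0 to 2*pi: ∫_{0}^{2*pi} (t + 2) sin(3*t) dt = (-2*pi/3 - 2/3) - (-2/3) = -2*pi/3.
Summing the pieces and multiplying by (1/(2*pi)) gives b_6 = -4/3.

-4/3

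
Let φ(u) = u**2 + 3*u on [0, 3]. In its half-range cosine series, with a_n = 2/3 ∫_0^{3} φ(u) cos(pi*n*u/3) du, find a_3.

-8/pi**2

a_3 = 2/3 ∫_0^{3} (u**2 + 3*u) cos(pi*u) du.
Integrating by parts twice (tabular method), an antiderivative of (u**2 + 3*u) cos(pi*u) is u**2*sin(pi*u)/pi + 3*u*sin(pi*u)/pi + 2*u*cos(pi*u)/pi**2 - 2*sin(pi*u)/pi**3 + 3*cos(pi*u)/pi**2; evaluating from 0 to 3: ∫_{0}^{3} (u**2 + 3*u) cos(pi*u) du = (-9/pi**2) - (3/pi**2) = -12/pi**2.
Hence a_3 = (2/3)·(-12/pi**2) = -8/pi**2.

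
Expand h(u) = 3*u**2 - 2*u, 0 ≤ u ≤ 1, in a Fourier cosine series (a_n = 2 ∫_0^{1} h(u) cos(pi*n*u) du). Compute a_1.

-4/pi**2

a_1 = 2 ∫_0^{1} (3*u**2 - 2*u) cos(pi*u) du.
Integrating by parts twice (tabular method), an antiderivative of (3*u**2 - 2*u) cos(pi*u) is 3*u**2*sin(pi*u)/pi - 2*u*sin(pi*u)/pi + 6*u*cos(pi*u)/pi**2 - 6*sin(pi*u)/pi**3 - 2*cos(pi*u)/pi**2; evaluating from 0 to 1: ∫_{0}^{1} (3*u**2 - 2*u) cos(pi*u) du = (-4/pi**2) - (-2/pi**2) = -2/pi**2.
Hence a_1 = 2·(-2/pi**2) = -4/pi**2.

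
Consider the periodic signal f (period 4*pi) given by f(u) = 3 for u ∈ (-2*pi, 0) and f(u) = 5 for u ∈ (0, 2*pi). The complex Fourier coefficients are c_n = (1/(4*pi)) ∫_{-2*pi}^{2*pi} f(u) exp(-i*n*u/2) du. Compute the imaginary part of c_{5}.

-2/(5*pi)

Since f is real-valued, Im(c_{5}) = -(1/(4*pi)) ∫_{-2*pi}^{2*pi} f(u) sin(5*u/2) du = -b_{5}/2.
Split the integral at the breakpoints.
Directly, an antiderivative of (3) sin(5*u/2) is -6*cos(5*u/2)/5; evaluating from -2*pi to 0: ∫_{-2*pi}^{0} (3) sin(5*u/2) du = (-6/5) - (6/5) = -12/5.
Directly, an antiderivative of (5) sin(5*u/2) is -2*cos(5*u/2); evaluating from 0 to 2*pi: ∫_{0}^{2*pi} (5) sin(5*u/2) du = (2) - (-2) = 4.
So ∫_{-2*pi}^{2*pi} f(u) sin(5*u/2) du = 8/5.
Hence Im(c_{5}) = (-1/(4*pi))·(8/5) = -2/(5*pi).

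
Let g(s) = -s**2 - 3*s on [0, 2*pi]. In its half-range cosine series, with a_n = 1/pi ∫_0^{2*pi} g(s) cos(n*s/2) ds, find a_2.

a_2 = 1/pi ∫_0^{2*pi} (-s**2 - 3*s) cos(s) ds.
Integrating by parts twice (tabular method), an antiderivative of (-s**2 - 3*s) cos(s) is -s**2*sin(s) - 3*s*sin(s) - 2*s*cos(s) + 2*sin(s) - 3*cos(s); evaluating from 0 to 2*pi: ∫_{0}^{2*pi} (-s**2 - 3*s) cos(s) ds = (-4*pi - 3) - (-3) = -4*pi.
Hence a_2 = (1/pi)·(-4*pi) = -4.

-4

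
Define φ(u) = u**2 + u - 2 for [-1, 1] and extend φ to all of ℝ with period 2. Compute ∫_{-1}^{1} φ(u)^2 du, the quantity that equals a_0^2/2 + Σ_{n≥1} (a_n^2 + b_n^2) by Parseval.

∫_{-1}^{1} φ(u)^2 du = 32/5.

32/5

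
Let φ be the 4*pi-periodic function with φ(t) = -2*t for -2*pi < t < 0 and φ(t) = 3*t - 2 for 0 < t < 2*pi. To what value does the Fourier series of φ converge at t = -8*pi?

-1

t = -8*pi differs from t = 0 by -2 full period(s), and the series is 4*pi-periodic.
At t = 0 the one-sided limits are φ(0^-) = 0 and φ(0^+) = -2.
By Dirichlet's theorem the series converges to their average, [(0) + (-2)]/2 = -1.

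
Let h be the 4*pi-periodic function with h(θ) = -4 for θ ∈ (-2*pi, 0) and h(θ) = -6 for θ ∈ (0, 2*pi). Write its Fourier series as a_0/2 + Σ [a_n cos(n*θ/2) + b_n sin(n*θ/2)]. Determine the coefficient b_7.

b_7 = (1/(2*pi)) ∫_{-2*pi}^{2*pi} h(θ) sin(7*θ/2) dθ.
Split the integral at the breakpoints.
Directly, an antiderivative of (-4) sin(7*θ/2) is 8*cos(7*θ/2)/7; evaluating from -2*pi to 0: ∫_{-2*pi}^{0} (-4) sin(7*θ/2) dθ = (8/7) - (-8/7) = 16/7.
Directly, an antiderivative of (-6) sin(7*θ/2) is 12*cos(7*θ/2)/7; evaluating from 0 to 2*pi: ∫_{0}^{2*pi} (-6) sin(7*θ/2) dθ = (-12/7) - (12/7) = -24/7.
Summing the pieces and multiplying by (1/(2*pi)) gives b_7 = -4/(7*pi).

-4/(7*pi)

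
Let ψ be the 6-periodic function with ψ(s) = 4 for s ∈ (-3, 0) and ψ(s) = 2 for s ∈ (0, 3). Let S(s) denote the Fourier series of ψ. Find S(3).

3

At s = 3 the one-sided limits are ψ(3^-) = 2 and ψ(3^+) = 4.
By Dirichlet's theorem the series converges to their average, [(2) + (4)]/2 = 3.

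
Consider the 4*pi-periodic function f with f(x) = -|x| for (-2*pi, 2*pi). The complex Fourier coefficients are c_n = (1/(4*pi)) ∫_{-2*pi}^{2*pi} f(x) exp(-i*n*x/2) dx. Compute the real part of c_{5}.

4/(25*pi)

Since f is real-valued, Re(c_{5}) = (1/(4*pi)) ∫_{-2*pi}^{2*pi} f(x) cos(5*x/2) dx = a_{5}/2.
f is even and cos(5*x/2) is even, so the integrand is even: ∫_{-2*pi}^{2*pi} f(x) cos(5*x/2) dx = 2∫_0^{2*pi} f(x) cos(5*x/2) dx.
Integrating by parts (boundary term plus one more integral), an antiderivative of (-x) cos(5*x/2) is -2*x*sin(5*x/2)/5 - 4*cos(5*x/2)/25; evaluating from 0 to 2*pi: ∫_{0}^{2*pi} (-x) cos(5*x/2) dx = (4/25) - (-4/25) = 8/25.
So ∫_{-2*pi}^{2*pi} f(x) cos(5*x/2) dx = 16/25.
Hence Re(c_{5}) = (1/(4*pi))·(16/25) = 4/(25*pi).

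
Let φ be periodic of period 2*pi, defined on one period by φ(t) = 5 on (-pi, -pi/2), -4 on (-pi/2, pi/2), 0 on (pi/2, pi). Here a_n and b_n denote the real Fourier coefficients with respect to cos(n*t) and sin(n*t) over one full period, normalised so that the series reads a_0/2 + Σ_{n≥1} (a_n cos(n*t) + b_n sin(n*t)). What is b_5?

b_5 = 1/pi ∫_{-pi}^{pi} φ(t) sin(5*t) dt.
Split the integral at the breakpoints.
Directly, an antiderivative of (5) sin(5*t) is -cos(5*t); evaluating from -pi to -pi/2: ∫_{-pi}^{-pi/2} (5) sin(5*t) dt = (0) - (1) = -1.
Directly, an antiderivative of (-4) sin(5*t) is 4*cos(5*t)/5; evaluating from -pi/2 to pi/2: ∫_{-pi/2}^{pi/2} (-4) sin(5*t) dt = (0) - (0) = 0.
∫_{pi/2}^{pi} (0) sin(5*t) dt = 0.
Summing the pieces and multiplying by (1/pi) gives b_5 = -1/pi.

-1/pi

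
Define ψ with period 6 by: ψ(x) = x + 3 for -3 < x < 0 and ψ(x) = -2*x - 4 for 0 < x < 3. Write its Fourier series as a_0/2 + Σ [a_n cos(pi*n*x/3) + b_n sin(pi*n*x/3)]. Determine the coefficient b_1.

b_1 = 1/3 ∫_{-3}^{3} ψ(x) sin(pi*x/3) dx.
Split the integral at the breakpoints.
Integrating by parts (boundary term plus one more integral), an antiderivative of (x + 3) sin(pi*x/3) is -3*x*cos(pi*x/3)/pi + 9*sin(pi*x/3)/pi**2 - 9*cos(pi*x/3)/pi; evaluating from -3 to 0: ∫_{-3}^{0} (x + 3) sin(pi*x/3) dx = (-9/pi) - (0) = -9/pi.
Integrating by parts (boundary term plus one more integral), an antiderivative of (-2*x - 4) sin(pi*x/3) is 6*x*cos(pi*x/3)/pi - 18*sin(pi*x/3)/pi**2 + 12*cos(pi*x/3)/pi; evaluating from 0 to 3: ∫_{0}^{3} (-2*x - 4) sin(pi*x/3) dx = (-30/pi) - (12/pi) = -42/pi.
Summing the pieces and multiplying by (1/3) gives b_1 = -17/pi.

-17/pi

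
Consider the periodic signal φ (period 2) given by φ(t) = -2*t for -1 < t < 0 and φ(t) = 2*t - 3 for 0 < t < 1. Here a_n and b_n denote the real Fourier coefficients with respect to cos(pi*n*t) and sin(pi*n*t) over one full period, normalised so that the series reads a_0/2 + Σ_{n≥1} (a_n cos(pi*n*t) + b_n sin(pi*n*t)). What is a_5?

a_5 = ∫_{-1}^{1} φ(t) cos(5*pi*t) dt.
Split the integral at the breakpoints.
Integrating by parts (boundary term plus one more integral), an antiderivative of (-2*t) cos(5*pi*t) is -2*t*sin(5*pi*t)/(5*pi) - 2*cos(5*pi*t)/(25*pi**2); evaluating from -1 to 0: ∫_{-1}^{0} (-2*t) cos(5*pi*t) dt = (-2/(25*pi**2)) - (2/(25*pi**2)) = -4/(25*pi**2).
Integrating by parts (boundary term plus one more integral), an antiderivative of (2*t - 3) cos(5*pi*t) is 2*t*sin(5*pi*t)/(5*pi) - 3*sin(5*pi*t)/(5*pi) + 2*cos(5*pi*t)/(25*pi**2); evaluating from 0 to 1: ∫_{0}^{1} (2*t - 3) cos(5*pi*t) dt = (-2/(25*pi**2)) - (2/(25*pi**2)) = -4/(25*pi**2).
Summing the pieces gives a_5 = -8/(25*pi**2).

-8/(25*pi**2)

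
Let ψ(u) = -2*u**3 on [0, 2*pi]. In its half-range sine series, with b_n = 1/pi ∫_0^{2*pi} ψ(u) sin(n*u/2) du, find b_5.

b_5 = 1/pi ∫_0^{2*pi} (-2*u**3) sin(5*u/2) du.
Integrating by parts three times (tabular method), an antiderivative of (-2*u**3) sin(5*u/2) is 4*u**3*cos(5*u/2)/5 - 24*u**2*sin(5*u/2)/25 - 96*u*cos(5*u/2)/125 + 192*sin(5*u/2)/625; evaluating from 0 to 2*pi: ∫_{0}^{2*pi} (-2*u**3) sin(5*u/2) du = (32*pi*(6 - 25*pi**2)/125) - (0) = 32*pi*(6 - 25*pi**2)/125.
Hence b_5 = (1/pi)·(32*pi*(6 - 25*pi**2)/125) = 192/125 - 32*pi**2/5.

192/125 - 32*pi**2/5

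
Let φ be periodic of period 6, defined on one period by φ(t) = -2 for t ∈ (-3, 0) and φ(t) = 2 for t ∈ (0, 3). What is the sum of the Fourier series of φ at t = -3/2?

φ is continuous at t = -3/2 with value -2, so the series converges to -2 there.

-2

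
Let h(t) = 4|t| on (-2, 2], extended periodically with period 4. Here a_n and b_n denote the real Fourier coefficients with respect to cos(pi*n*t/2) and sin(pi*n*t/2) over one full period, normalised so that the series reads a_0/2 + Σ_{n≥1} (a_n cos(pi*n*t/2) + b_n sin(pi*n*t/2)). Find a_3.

-32/(9*pi**2)

a_3 = 1/2 ∫_{-2}^{2} h(t) cos(3*pi*t/2) dt.
h is even and cos(3*pi*t/2) is even, so the integrand is even and a_3 = ∫_0^{2} h(t) cos(3*pi*t/2) dt.
Integrating by parts (boundary term plus one more integral), an antiderivative of (4*t) cos(3*pi*t/2) is 8*t*sin(3*pi*t/2)/(3*pi) + 16*cos(3*pi*t/2)/(9*pi**2); evaluating from 0 to 2: ∫_{0}^{2} (4*t) cos(3*pi*t/2) dt = (-16/(9*pi**2)) - (16/(9*pi**2)) = -32/(9*pi**2).
Hence a_3 = -32/(9*pi**2).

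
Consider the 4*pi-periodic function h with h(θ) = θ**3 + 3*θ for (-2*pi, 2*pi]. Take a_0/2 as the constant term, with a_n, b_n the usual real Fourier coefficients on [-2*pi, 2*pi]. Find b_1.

-84 + 16*pi**2

b_1 = (1/(2*pi)) ∫_{-2*pi}^{2*pi} h(θ) sin(θ/2) dθ.
h is odd and sin(θ/2) is odd, so the integrand is even and b_1 = 1/pi ∫_0^{2*pi} h(θ) sin(θ/2) dθ.
Integrating by parts three times (tabular method), an antiderivative of (θ**3 + 3*θ) sin(θ/2) is -2*θ**3*cos(θ/2) + 12*θ**2*sin(θ/2) + 42*θ*cos(θ/2) - 84*sin(θ/2); evaluating from 0 to 2*pi: ∫_{0}^{2*pi} (θ**3 + 3*θ) sin(θ/2) dθ = (-84*pi + 16*pi**3) - (0) = -84*pi + 16*pi**3.
Hence b_1 = (1/pi)·(-84*pi + 16*pi**3) = -84 + 16*pi**2.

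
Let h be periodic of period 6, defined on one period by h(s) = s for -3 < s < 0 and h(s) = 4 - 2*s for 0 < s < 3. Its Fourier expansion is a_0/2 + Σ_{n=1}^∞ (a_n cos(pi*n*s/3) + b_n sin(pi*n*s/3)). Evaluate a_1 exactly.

18/pi**2

a_1 = 1/3 ∫_{-3}^{3} h(s) cos(pi*s/3) ds.
Split the integral at the breakpoints.
Integrating by parts (boundary term plus one more integral), an antiderivative of (s) cos(pi*s/3) is 3*s*sin(pi*s/3)/pi + 9*cos(pi*s/3)/pi**2; evaluating from -3 to 0: ∫_{-3}^{0} (s) cos(pi*s/3) ds = (9/pi**2) - (-9/pi**2) = 18/pi**2.
Integrating by parts (boundary term plus one more integral), an antiderivative of (4 - 2*s) cos(pi*s/3) is -6*s*sin(pi*s/3)/pi + 12*sin(pi*s/3)/pi - 18*cos(pi*s/3)/pi**2; evaluating from 0 to 3: ∫_{0}^{3} (4 - 2*s) cos(pi*s/3) ds = (18/pi**2) - (-18/pi**2) = 36/pi**2.
Summing the pieces and multiplying by (1/3) gives a_1 = 18/pi**2.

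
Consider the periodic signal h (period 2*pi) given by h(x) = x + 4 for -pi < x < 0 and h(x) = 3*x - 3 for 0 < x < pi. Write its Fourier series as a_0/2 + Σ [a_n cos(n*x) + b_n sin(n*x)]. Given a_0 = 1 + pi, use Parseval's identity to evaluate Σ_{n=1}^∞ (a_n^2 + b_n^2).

-14*pi + 49/2 + 17*pi**2/6

Parseval: a_0^2/2 + Σ_{n≥1} (a_n^2+b_n^2) = 1/pi ∫_{-pi}^{pi} h(x)^2 dx = -13*pi + 25 + 10*pi**2/3.
Subtract a_0^2/2 = (1 + pi)**2/2: Σ (a_n^2+b_n^2) = -14*pi + 49/2 + 17*pi**2/6.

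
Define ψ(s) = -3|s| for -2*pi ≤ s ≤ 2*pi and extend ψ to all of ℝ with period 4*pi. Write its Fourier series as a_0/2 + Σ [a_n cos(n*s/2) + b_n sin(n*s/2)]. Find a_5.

24/(25*pi)

a_5 = (1/(2*pi)) ∫_{-2*pi}^{2*pi} ψ(s) cos(5*s/2) ds.
ψ is even and cos(5*s/2) is even, so the integrand is even and a_5 = 1/pi ∫_0^{2*pi} ψ(s) cos(5*s/2) ds.
Integrating by parts (boundary term plus one more integral), an antiderivative of (-3*s) cos(5*s/2) is -6*s*sin(5*s/2)/5 - 12*cos(5*s/2)/25; evaluating from 0 to 2*pi: ∫_{0}^{2*pi} (-3*s) cos(5*s/2) ds = (12/25) - (-12/25) = 24/25.
Hence a_5 = (1/pi)·(24/25) = 24/(25*pi).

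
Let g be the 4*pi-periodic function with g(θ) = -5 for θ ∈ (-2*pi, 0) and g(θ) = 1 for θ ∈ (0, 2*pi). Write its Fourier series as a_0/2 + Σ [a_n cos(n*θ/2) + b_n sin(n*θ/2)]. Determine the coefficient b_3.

b_3 = (1/(2*pi)) ∫_{-2*pi}^{2*pi} g(θ) sin(3*θ/2) dθ.
Split the integral at the breakpoints.
Directly, an antiderivative of (-5) sin(3*θ/2) is 10*cos(3*θ/2)/3; evaluating from -2*pi to 0: ∫_{-2*pi}^{0} (-5) sin(3*θ/2) dθ = (10/3) - (-10/3) = 20/3.
Directly, an antiderivative of (1) sin(3*θ/2) is -2*cos(3*θ/2)/3; evaluating from 0 to 2*pi: ∫_{0}^{2*pi} (1) sin(3*θ/2) dθ = (2/3) - (-2/3) = 4/3.
Summing the pieces and multiplying by (1/(2*pi)) gives b_3 = 4/pi.

4/pi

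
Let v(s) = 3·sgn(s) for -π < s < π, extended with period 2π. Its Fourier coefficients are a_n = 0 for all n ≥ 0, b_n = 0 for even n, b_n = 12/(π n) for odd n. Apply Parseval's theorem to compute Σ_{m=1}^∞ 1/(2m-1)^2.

pi**2/8

Parseval: Σ b_n^2 = (1/π) ∫_{-π}^{π} v(s)^2 ds = 18.
Only odd n contribute, with b_n^2 = 144/(π^2 n^2), so Σ_{m≥1} 1/(2m-1)^2 = π^2·(18)/144 = pi**2/8.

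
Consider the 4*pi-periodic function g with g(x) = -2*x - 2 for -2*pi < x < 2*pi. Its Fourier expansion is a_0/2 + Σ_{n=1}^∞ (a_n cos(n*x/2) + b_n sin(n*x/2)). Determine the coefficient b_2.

4

b_2 = (1/(2*pi)) ∫_{-2*pi}^{2*pi} g(x) sin(x) dx.
Integrating by parts (boundary term plus one more integral), an antiderivative of (-2*x - 2) sin(x) is 2*x*cos(x) - 2*sin(x) + 2*cos(x); evaluating from -2*pi to 2*pi: ∫_{-2*pi}^{2*pi} (-2*x - 2) sin(x) dx = (2 + 4*pi) - (2 - 4*pi) = 8*pi.
Hence b_2 = (1/(2*pi))·(8*pi) = 4.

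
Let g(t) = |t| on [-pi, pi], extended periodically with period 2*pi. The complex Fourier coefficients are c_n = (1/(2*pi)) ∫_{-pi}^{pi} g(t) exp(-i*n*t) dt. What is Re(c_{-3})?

-2/(9*pi)

Since g is real-valued, Re(c_{-3}) = (1/(2*pi)) ∫_{-pi}^{pi} g(t) cos(-3*t) dt = a_{3}/2.
g is even and cos(-3*t) is even, so the integrand is even: ∫_{-pi}^{pi} g(t) cos(-3*t) dt = 2∫_0^{pi} g(t) cos(-3*t) dt.
Integrating by parts (boundary term plus one more integral), an antiderivative of (t) cos(-3*t) is t*sin(3*t)/3 + cos(3*t)/9; evaluating from 0 to pi: ∫_{0}^{pi} (t) cos(-3*t) dt = (-1/9) - (1/9) = -2/9.
So ∫_{-pi}^{pi} g(t) cos(-3*t) dt = -4/9.
Hence Re(c_{-3}) = (1/(2*pi))·(-4/9) = -2/(9*pi).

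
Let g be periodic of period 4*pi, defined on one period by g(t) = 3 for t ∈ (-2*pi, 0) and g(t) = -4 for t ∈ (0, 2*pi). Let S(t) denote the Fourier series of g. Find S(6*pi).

t = 6*pi differs from t = -2*pi by 2 full period(s), and the series is 4*pi-periodic.
At t = -2*pi the one-sided limits are g(-2*pi^-) = -4 and g(-2*pi^+) = 3.
By Dirichlet's theorem the series converges to their average, [(-4) + (3)]/2 = -1/2.

-1/2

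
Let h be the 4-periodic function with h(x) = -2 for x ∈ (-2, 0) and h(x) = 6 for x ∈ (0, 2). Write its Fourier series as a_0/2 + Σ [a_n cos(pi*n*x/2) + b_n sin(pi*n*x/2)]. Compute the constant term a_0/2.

a_0 = 1/2 ∫_{-2}^{2} h(x) dx = 1/2 · (8) = 4.
So the constant term a_0/2 = 2.

2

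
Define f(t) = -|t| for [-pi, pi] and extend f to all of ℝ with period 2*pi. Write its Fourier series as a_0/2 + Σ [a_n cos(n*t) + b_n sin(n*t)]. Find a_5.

4/(25*pi)

a_5 = 1/pi ∫_{-pi}^{pi} f(t) cos(5*t) dt.
f is even and cos(5*t) is even, so the integrand is even and a_5 = 2/pi ∫_0^{pi} f(t) cos(5*t) dt.
Integrating by parts (boundary term plus one more integral), an antiderivative of (-t) cos(5*t) is -t*sin(5*t)/5 - cos(5*t)/25; evaluating from 0 to pi: ∫_{0}^{pi} (-t) cos(5*t) dt = (1/25) - (-1/25) = 2/25.
Hence a_5 = (2/pi)·(2/25) = 4/(25*pi).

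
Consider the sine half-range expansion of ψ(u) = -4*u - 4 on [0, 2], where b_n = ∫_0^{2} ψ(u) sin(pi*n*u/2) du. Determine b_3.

b_3 = ∫_0^{2} (-4*u - 4) sin(3*pi*u/2) du.
Integrating by parts (boundary term plus one more integral), an antiderivative of (-4*u - 4) sin(3*pi*u/2) is 8*u*cos(3*pi*u/2)/(3*pi) - 16*sin(3*pi*u/2)/(9*pi**2) + 8*cos(3*pi*u/2)/(3*pi); evaluating from 0 to 2: ∫_{0}^{2} (-4*u - 4) sin(3*pi*u/2) du = (-8/pi) - (8/(3*pi)) = -32/(3*pi).
Hence b_3 = -32/(3*pi).

-32/(3*pi)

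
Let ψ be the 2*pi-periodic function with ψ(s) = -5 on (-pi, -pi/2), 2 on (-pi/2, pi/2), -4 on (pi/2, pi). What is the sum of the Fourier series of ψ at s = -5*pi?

s = -5*pi differs from s = -pi by -2 full period(s), and the series is 2*pi-periodic.
At s = -pi the one-sided limits are ψ(-pi^-) = -4 and ψ(-pi^+) = -5.
By Dirichlet's theorem the series converges to their average, [(-4) + (-5)]/2 = -9/2.

-9/2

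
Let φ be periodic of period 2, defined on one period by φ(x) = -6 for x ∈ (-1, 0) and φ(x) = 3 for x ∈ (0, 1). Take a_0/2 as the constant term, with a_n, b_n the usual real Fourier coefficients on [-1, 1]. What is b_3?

b_3 = ∫_{-1}^{1} φ(x) sin(3*pi*x) dx.
Split the integral at the breakpoints.
Directly, an antiderivative of (-6) sin(3*pi*x) is 2*cos(3*pi*x)/pi; evaluating from -1 to 0: ∫_{-1}^{0} (-6) sin(3*pi*x) dx = (2/pi) - (-2/pi) = 4/pi.
Directly, an antiderivative of (3) sin(3*pi*x) is -cos(3*pi*x)/pi; evaluating from 0 to 1: ∫_{0}^{1} (3) sin(3*pi*x) dx = (1/pi) - (-1/pi) = 2/pi.
Summing the pieces gives b_3 = 6/pi.

6/pi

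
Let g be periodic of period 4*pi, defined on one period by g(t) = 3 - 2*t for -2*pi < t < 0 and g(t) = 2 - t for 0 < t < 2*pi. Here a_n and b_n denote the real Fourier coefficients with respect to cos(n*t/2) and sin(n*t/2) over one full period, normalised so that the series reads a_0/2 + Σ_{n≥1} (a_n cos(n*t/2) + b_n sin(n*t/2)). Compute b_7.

b_7 = (1/(2*pi)) ∫_{-2*pi}^{2*pi} g(t) sin(7*t/2) dt.
Split the integral at the breakpoints.
Integrating by parts (boundary term plus one more integral), an antiderivative of (3 - 2*t) sin(7*t/2) is 4*t*cos(7*t/2)/7 - 8*sin(7*t/2)/49 - 6*cos(7*t/2)/7; evaluating from -2*pi to 0: ∫_{-2*pi}^{0} (3 - 2*t) sin(7*t/2) dt = (-6/7) - (6/7 + 8*pi/7) = -8*pi/7 - 12/7.
Integrating by parts (boundary term plus one more integral), an antiderivative of (2 - t) sin(7*t/2) is 2*t*cos(7*t/2)/7 - 4*sin(7*t/2)/49 - 4*cos(7*t/2)/7; evaluating from 0 to 2*pi: ∫_{0}^{2*pi} (2 - t) sin(7*t/2) dt = (4/7 - 4*pi/7) - (-4/7) = 8/7 - 4*pi/7.
Summing the pieces and multiplying by (1/(2*pi)) gives b_7 = 2*(-3*pi - 1)/(7*pi).

2*(-3*pi - 1)/(7*pi)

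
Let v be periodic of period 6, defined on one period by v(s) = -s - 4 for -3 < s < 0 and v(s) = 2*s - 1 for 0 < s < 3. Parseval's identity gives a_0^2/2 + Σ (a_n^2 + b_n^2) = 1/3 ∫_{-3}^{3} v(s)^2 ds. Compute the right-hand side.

1/3 ∫_{-3}^{3} v(s)^2 ds = 1/3 · (42) = 14.

14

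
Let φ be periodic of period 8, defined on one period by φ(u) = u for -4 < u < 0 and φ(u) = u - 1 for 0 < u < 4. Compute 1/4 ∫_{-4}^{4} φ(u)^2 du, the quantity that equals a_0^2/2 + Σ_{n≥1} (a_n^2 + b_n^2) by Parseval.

1/4 ∫_{-4}^{4} φ(u)^2 du = 1/4 · (92/3) = 23/3.

23/3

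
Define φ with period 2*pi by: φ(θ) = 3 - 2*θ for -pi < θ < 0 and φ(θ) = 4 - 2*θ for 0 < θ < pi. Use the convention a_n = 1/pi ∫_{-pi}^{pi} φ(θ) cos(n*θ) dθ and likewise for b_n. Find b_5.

b_5 = 1/pi ∫_{-pi}^{pi} φ(θ) sin(5*θ) dθ.
Split the integral at the breakpoints.
Integrating by parts (boundary term plus one more integral), an antiderivative of (3 - 2*θ) sin(5*θ) is 2*θ*cos(5*θ)/5 - 2*sin(5*θ)/25 - 3*cos(5*θ)/5; evaluating from -pi to 0: ∫_{-pi}^{0} (3 - 2*θ) sin(5*θ) dθ = (-3/5) - (3/5 + 2*pi/5) = -2*pi/5 - 6/5.
Integrating by parts (boundary term plus one more integral), an antiderivative of (4 - 2*θ) sin(5*θ) is 2*θ*cos(5*θ)/5 - 2*sin(5*θ)/25 - 4*cos(5*θ)/5; evaluating from 0 to pi: ∫_{0}^{pi} (4 - 2*θ) sin(5*θ) dθ = (4/5 - 2*pi/5) - (-4/5) = 8/5 - 2*pi/5.
Summing the pieces and multiplying by (1/pi) gives b_5 = 2*(1 - 2*pi)/(5*pi).

2*(1 - 2*pi)/(5*pi)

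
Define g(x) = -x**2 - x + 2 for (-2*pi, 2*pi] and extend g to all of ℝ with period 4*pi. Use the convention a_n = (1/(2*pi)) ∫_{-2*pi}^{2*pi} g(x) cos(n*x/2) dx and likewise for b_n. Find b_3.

-4/3

b_3 = (1/(2*pi)) ∫_{-2*pi}^{2*pi} g(x) sin(3*x/2) dx.
Integrating by parts twice (tabular method), an antiderivative of (-x**2 - x + 2) sin(3*x/2) is 2*x**2*cos(3*x/2)/3 - 8*x*sin(3*x/2)/9 + 2*x*cos(3*x/2)/3 - 4*sin(3*x/2)/9 - 52*cos(3*x/2)/27; evaluating from -2*pi to 2*pi: ∫_{-2*pi}^{2*pi} (-x**2 - x + 2) sin(3*x/2) dx = (-8*pi**2/3 - 4*pi/3 + 52/27) - (-8*pi**2/3 + 52/27 + 4*pi/3) = -8*pi/3.
Hence b_3 = (1/(2*pi))·(-8*pi/3) = -4/3.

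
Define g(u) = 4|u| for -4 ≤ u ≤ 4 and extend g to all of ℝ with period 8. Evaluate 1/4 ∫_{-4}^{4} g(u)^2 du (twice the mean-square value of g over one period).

512/3

1/4 ∫_{-4}^{4} g(u)^2 du = 1/4 · (2048/3) = 512/3.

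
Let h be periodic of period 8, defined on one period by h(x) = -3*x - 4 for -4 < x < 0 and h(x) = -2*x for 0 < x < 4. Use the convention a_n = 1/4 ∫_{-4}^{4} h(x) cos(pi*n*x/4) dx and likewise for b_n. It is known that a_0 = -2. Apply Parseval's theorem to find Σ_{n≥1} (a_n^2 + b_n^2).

106/3

Parseval: a_0^2/2 + Σ_{n≥1} (a_n^2+b_n^2) = 1/4 ∫_{-4}^{4} h(x)^2 dx = 112/3.
Subtract a_0^2/2 = 2: Σ (a_n^2+b_n^2) = 106/3.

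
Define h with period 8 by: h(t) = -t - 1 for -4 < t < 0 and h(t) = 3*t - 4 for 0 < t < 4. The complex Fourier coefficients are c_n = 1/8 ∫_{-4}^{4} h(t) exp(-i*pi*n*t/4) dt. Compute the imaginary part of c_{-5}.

1/(5*pi)

Since h is real-valued, Im(c_{-5}) = -1/8 ∫_{-4}^{4} h(t) sin(-5*pi*t/4) dt = b_{5}/2.
Split the integral at the breakpoints.
Integrating by parts (boundary term plus one more integral), an antiderivative of (-t - 1) sin(-5*pi*t/4) is -4*t*cos(5*pi*t/4)/(5*pi) + 16*sin(5*pi*t/4)/(25*pi**2) - 4*cos(5*pi*t/4)/(5*pi); evaluating from -4 to 0: ∫_{-4}^{0} (-t - 1) sin(-5*pi*t/4) dt = (-4/(5*pi)) - (-12/(5*pi)) = 8/(5*pi).
Integrating by parts (boundary term plus one more integral), an antiderivative of (3*t - 4) sin(-5*pi*t/4) is 12*t*cos(5*pi*t/4)/(5*pi) - 48*sin(5*pi*t/4)/(25*pi**2) - 16*cos(5*pi*t/4)/(5*pi); evaluating from 0 to 4: ∫_{0}^{4} (3*t - 4) sin(-5*pi*t/4) dt = (-32/(5*pi)) - (-16/(5*pi)) = -16/(5*pi).
So ∫_{-4}^{4} h(t) sin(-5*pi*t/4) dt = -8/(5*pi).
Hence Im(c_{-5}) = (-1/8)·(-8/(5*pi)) = 1/(5*pi).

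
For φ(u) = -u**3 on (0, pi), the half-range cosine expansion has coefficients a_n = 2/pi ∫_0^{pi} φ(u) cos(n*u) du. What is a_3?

a_3 = 2/pi ∫_0^{pi} (-u**3) cos(3*u) du.
Integrating by parts three times (tabular method), an antiderivative of (-u**3) cos(3*u) is -u**3*sin(3*u)/3 - u**2*cos(3*u)/3 + 2*u*sin(3*u)/9 + 2*cos(3*u)/27; evaluating from 0 to pi: ∫_{0}^{pi} (-u**3) cos(3*u) du = (-2/27 + pi**2/3) - (2/27) = -4/27 + pi**2/3.
Hence a_3 = (2/pi)·(-4/27 + pi**2/3) = 2*(-4 + 9*pi**2)/(27*pi).

2*(-4 + 9*pi**2)/(27*pi)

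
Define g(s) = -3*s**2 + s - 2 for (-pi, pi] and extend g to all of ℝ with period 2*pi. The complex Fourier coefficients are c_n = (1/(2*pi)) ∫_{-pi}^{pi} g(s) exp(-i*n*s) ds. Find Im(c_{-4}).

-1/4

Since g is real-valued, Im(c_{-4}) = -(1/(2*pi)) ∫_{-pi}^{pi} g(s) sin(-4*s) ds = b_{4}/2.
Integrating by parts twice (tabular method), an antiderivative of (-3*s**2 + s - 2) sin(-4*s) is -3*s**2*cos(4*s)/4 + 3*s*sin(4*s)/8 + s*cos(4*s)/4 - sin(4*s)/16 - 13*cos(4*s)/32; evaluating from -pi to pi: ∫_{-pi}^{pi} (-3*s**2 + s - 2) sin(-4*s) ds = (-3*pi**2/4 - 13/32 + pi/4) - (-3*pi**2/4 - pi/4 - 13/32) = pi/2.
Hence Im(c_{-4}) = (-1/(2*pi))·(pi/2) = -1/4.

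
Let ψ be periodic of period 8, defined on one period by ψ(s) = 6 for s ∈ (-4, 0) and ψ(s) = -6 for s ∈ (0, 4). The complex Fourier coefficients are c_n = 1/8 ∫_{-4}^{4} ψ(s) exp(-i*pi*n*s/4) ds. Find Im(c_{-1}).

Since ψ is real-valued, Im(c_{-1}) = -1/8 ∫_{-4}^{4} ψ(s) sin(-pi*s/4) ds = b_{1}/2.
ψ is odd and sin(-pi*s/4) is odd, so the integrand is even: ∫_{-4}^{4} ψ(s) sin(-pi*s/4) ds = 2∫_0^{4} ψ(s) sin(-pi*s/4) ds.
Directly, an antiderivative of (-6) sin(-pi*s/4) is -24*cos(pi*s/4)/pi; evaluating from 0 to 4: ∫_{0}^{4} (-6) sin(-pi*s/4) ds = (24/pi) - (-24/pi) = 48/pi.
So ∫_{-4}^{4} ψ(s) sin(-pi*s/4) ds = 96/pi.
Hence Im(c_{-1}) = (-1/8)·(96/pi) = -12/pi.

-12/pi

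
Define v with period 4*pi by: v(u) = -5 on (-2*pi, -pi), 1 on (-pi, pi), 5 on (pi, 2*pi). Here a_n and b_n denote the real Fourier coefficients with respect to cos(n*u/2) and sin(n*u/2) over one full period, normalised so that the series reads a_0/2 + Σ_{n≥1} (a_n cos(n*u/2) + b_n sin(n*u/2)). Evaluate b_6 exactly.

-10/(3*pi)

b_6 = (1/(2*pi)) ∫_{-2*pi}^{2*pi} v(u) sin(3*u) du.
Split the integral at the breakpoints.
Directly, an antiderivative of (-5) sin(3*u) is 5*cos(3*u)/3; evaluating from -2*pi to -pi: ∫_{-2*pi}^{-pi} (-5) sin(3*u) du = (-5/3) - (5/3) = -10/3.
Directly, an antiderivative of (1) sin(3*u) is -cos(3*u)/3; evaluating from -pi to pi: ∫_{-pi}^{pi} (1) sin(3*u) du = (1/3) - (1/3) = 0.
Directly, an antiderivative of (5) sin(3*u) is -5*cos(3*u)/3; evaluating from pi to 2*pi: ∫_{pi}^{2*pi} (5) sin(3*u) du = (-5/3) - (5/3) = -10/3.
Summing the pieces and multiplying by (1/(2*pi)) gives b_6 = -10/(3*pi).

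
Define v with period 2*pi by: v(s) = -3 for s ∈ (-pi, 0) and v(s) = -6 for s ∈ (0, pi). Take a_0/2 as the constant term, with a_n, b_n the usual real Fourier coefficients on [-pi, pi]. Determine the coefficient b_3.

-2/pi

b_3 = 1/pi ∫_{-pi}^{pi} v(s) sin(3*s) ds.
Split the integral at the breakpoints.
Directly, an antiderivative of (-3) sin(3*s) is cos(3*s); evaluating from -pi to 0: ∫_{-pi}^{0} (-3) sin(3*s) ds = (1) - (-1) = 2.
Directly, an antiderivative of (-6) sin(3*s) is 2*cos(3*s); evaluating from 0 to pi: ∫_{0}^{pi} (-6) sin(3*s) ds = (-2) - (2) = -4.
Summing the pieces and multiplying by (1/pi) gives b_3 = -2/pi.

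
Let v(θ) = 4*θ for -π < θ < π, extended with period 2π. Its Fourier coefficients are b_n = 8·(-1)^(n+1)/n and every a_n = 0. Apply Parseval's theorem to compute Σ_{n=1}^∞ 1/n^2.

Parseval: Σ b_n^2 = (1/π) ∫_{-π}^{π} v(θ)^2 dθ = 32*pi**2/3.
Σ b_n^2 = Σ 64/n^2, so Σ 1/n^2 = (32*pi**2/3)/64 = pi**2/6.

pi**2/6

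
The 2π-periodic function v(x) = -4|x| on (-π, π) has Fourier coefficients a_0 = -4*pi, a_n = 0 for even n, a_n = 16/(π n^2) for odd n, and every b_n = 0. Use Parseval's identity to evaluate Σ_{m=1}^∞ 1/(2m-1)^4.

Parseval: a_0^2/2 + Σ a_n^2 = (1/π) ∫_{-π}^{π} v(x)^2 dx = 32*pi**2/3.
Subtract a_0^2/2 = 8*pi**2: Σ a_n^2 = 8*pi**2/3.
Only odd n contribute, with a_n^2 = 256/(π^2 n^4), so Σ_{m≥1} 1/(2m-1)^4 = π^2·(8*pi**2/3)/256 = pi**4/96.

pi**4/96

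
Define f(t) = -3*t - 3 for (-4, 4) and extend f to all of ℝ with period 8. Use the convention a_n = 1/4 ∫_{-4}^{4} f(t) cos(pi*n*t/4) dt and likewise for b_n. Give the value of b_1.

b_1 = 1/4 ∫_{-4}^{4} f(t) sin(pi*t/4) dt.
Integrating by parts (boundary term plus one more integral), an antiderivative of (-3*t - 3) sin(pi*t/4) is 12*t*cos(pi*t/4)/pi - 48*sin(pi*t/4)/pi**2 + 12*cos(pi*t/4)/pi; evaluating from -4 to 4: ∫_{-4}^{4} (-3*t - 3) sin(pi*t/4) dt = (-60/pi) - (36/pi) = -96/pi.
Hence b_1 = (1/4)·(-96/pi) = -24/pi.

-24/pi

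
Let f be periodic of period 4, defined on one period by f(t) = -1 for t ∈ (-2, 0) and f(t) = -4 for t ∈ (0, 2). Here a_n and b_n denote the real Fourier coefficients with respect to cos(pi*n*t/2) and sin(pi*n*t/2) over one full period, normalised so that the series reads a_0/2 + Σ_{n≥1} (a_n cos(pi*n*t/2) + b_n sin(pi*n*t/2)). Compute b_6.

b_6 = 1/2 ∫_{-2}^{2} f(t) sin(3*pi*t) dt.
Split the integral at the breakpoints.
Directly, an antiderivative of (-1) sin(3*pi*t) is cos(3*pi*t)/(3*pi); evaluating from -2 to 0: ∫_{-2}^{0} (-1) sin(3*pi*t) dt = (1/(3*pi)) - (1/(3*pi)) = 0.
Directly, an antiderivative of (-4) sin(3*pi*t) is 4*cos(3*pi*t)/(3*pi); evaluating from 0 to 2: ∫_{0}^{2} (-4) sin(3*pi*t) dt = (4/(3*pi)) - (4/(3*pi)) = 0.
Summing the pieces and multiplying by (1/2) gives b_6 = 0.

0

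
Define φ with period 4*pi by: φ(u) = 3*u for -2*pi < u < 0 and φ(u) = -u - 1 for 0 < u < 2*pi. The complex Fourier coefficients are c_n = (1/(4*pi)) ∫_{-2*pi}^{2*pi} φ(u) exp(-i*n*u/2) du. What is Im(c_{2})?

1

Since φ is real-valued, Im(c_{2}) = -(1/(4*pi)) ∫_{-2*pi}^{2*pi} φ(u) sin(u) du = -b_{2}/2.
Split the integral at the breakpoints.
Integrating by parts (boundary term plus one more integral), an antiderivative of (3*u) sin(u) is -3*u*cos(u) + 3*sin(u); evaluating from -2*pi to 0: ∫_{-2*pi}^{0} (3*u) sin(u) du = (0) - (6*pi) = -6*pi.
Integrating by parts (boundary term plus one more integral), an antiderivative of (-u - 1) sin(u) is u*cos(u) - sin(u) + cos(u); evaluating from 0 to 2*pi: ∫_{0}^{2*pi} (-u - 1) sin(u) du = (1 + 2*pi) - (1) = 2*pi.
So ∫_{-2*pi}^{2*pi} φ(u) sin(u) du = -4*pi.
Hence Im(c_{2}) = (-1/(4*pi))·(-4*pi) = 1.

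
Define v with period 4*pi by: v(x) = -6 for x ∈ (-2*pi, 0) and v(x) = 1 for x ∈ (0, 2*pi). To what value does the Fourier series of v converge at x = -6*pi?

x = -6*pi differs from x = -2*pi by -1 full period(s), and the series is 4*pi-periodic.
At x = -2*pi the one-sided limits are v(-2*pi^-) = 1 and v(-2*pi^+) = -6.
By Dirichlet's theorem the series converges to their average, [(1) + (-6)]/2 = -5/2.

-5/2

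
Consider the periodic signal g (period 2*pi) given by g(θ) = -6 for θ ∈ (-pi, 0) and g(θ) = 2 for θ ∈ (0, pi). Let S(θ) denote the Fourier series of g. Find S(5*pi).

-2

θ = 5*pi differs from θ = pi by 2 full period(s), and the series is 2*pi-periodic.
At θ = pi the one-sided limits are g(pi^-) = 2 and g(pi^+) = -6.
By Dirichlet's theorem the series converges to their average, [(2) + (-6)]/2 = -2.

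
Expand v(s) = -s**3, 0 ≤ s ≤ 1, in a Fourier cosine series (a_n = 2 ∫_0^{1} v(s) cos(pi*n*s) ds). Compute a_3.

2*(-4 + 9*pi**2)/(27*pi**4)

a_3 = 2 ∫_0^{1} (-s**3) cos(3*pi*s) ds.
Integrating by parts three times (tabular method), an antiderivative of (-s**3) cos(3*pi*s) is -s**3*sin(3*pi*s)/(3*pi) - s**2*cos(3*pi*s)/(3*pi**2) + 2*s*sin(3*pi*s)/(9*pi**3) + 2*cos(3*pi*s)/(27*pi**4); evaluating from 0 to 1: ∫_{0}^{1} (-s**3) cos(3*pi*s) ds = ((-2 + 9*pi**2)/(27*pi**4)) - (2/(27*pi**4)) = (-4 + 9*pi**2)/(27*pi**4).
Hence a_3 = 2·((-4 + 9*pi**2)/(27*pi**4)) = 2*(-4 + 9*pi**2)/(27*pi**4).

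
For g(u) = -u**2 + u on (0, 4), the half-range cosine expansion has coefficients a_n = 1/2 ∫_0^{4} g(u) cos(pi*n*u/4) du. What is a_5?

a_5 = 1/2 ∫_0^{4} (-u**2 + u) cos(5*pi*u/4) du.
Integrating by parts twice (tabular method), an antiderivative of (-u**2 + u) cos(5*pi*u/4) is -4*u**2*sin(5*pi*u/4)/(5*pi) + 4*u*sin(5*pi*u/4)/(5*pi) - 32*u*cos(5*pi*u/4)/(25*pi**2) + 128*sin(5*pi*u/4)/(125*pi**3) + 16*cos(5*pi*u/4)/(25*pi**2); evaluating from 0 to 4: ∫_{0}^{4} (-u**2 + u) cos(5*pi*u/4) du = (112/(25*pi**2)) - (16/(25*pi**2)) = 96/(25*pi**2).
Hence a_5 = (1/2)·(96/(25*pi**2)) = 48/(25*pi**2).

48/(25*pi**2)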